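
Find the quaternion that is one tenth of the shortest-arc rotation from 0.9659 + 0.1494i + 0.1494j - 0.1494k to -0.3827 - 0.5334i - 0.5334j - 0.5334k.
0.9537 + 0.206i + 0.206j - 0.0744k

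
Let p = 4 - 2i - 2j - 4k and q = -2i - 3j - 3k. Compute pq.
-22 - 14i - 10j - 10k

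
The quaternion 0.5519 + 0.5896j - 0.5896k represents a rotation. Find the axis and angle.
axis = (0, √2/2, -√2/2), θ = 113°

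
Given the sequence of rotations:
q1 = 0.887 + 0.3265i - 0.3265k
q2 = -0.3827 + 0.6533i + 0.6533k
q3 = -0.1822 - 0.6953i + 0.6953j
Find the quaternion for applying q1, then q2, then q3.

q2 · q1 = -0.3395 + 0.4545i + 0.4266j + 0.7044k
q3 · q2 · q1 = 0.0813 + 0.643i + 0.176j - 0.741k
0.0813 + 0.643i + 0.176j - 0.741k


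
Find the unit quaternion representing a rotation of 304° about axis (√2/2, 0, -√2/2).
-0.8829 + 0.332i - 0.332k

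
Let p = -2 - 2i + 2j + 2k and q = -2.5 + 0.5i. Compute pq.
6 + 4i - 4j - 6k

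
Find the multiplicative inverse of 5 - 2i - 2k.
0.1515 + 0.0606i + 0.0606k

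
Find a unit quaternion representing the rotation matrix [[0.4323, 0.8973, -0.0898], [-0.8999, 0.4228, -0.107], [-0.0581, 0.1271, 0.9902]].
0.8434 + 0.0694i - 0.0094j - 0.5327k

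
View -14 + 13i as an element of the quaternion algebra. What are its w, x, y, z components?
-14 + 13i + 0j + 0k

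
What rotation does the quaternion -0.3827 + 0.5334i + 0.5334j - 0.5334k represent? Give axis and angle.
axis = (√3/3, √3/3, -√3/3), θ = 5π/4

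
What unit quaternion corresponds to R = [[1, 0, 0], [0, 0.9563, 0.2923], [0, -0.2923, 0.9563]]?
0.989 - 0.1478i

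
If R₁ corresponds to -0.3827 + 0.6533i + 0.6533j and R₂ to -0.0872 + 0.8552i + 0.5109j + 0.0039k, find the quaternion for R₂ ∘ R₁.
-0.8591 - 0.3868i - 0.2499j + 0.2234k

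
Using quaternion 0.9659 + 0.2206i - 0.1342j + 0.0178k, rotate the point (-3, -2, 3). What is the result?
(-3.457, -3.022, 0.956)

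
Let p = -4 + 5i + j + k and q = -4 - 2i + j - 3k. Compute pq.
28 - 16i + 5j + 15k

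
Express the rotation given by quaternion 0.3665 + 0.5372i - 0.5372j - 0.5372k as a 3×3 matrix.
[[-0.1543, -0.1834, -0.9709], [-0.9709, -0.1543, 0.1834], [-0.1834, 0.9709, -0.1543]]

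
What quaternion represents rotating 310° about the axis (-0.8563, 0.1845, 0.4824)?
-0.9063 - 0.3619i + 0.078j + 0.2039k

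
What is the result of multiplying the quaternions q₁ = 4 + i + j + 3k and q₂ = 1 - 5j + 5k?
-6 + 21i - 24j + 18k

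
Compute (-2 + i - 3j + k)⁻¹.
-0.1333 - 0.0667i + 0.2j - 0.0667k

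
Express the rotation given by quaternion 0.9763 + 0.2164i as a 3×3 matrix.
[[1, 0, 0], [0, 0.9063, -0.4225], [0, 0.4225, 0.9063]]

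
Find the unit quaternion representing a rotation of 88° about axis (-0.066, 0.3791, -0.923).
0.7193 - 0.0458i + 0.2633j - 0.6412k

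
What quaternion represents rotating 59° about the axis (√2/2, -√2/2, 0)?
0.8704 + 0.3482i - 0.3482j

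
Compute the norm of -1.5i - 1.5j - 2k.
2.915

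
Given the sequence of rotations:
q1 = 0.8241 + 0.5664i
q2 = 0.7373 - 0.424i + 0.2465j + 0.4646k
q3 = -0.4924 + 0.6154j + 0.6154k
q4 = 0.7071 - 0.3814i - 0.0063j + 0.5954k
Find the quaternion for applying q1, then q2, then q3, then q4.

q2 · q1 = 0.8478 + 0.0682i + 0.4663j + 0.2433k
q3 · q2 · q1 = -0.8541 - 0.1708i + 0.3341j + 0.36k
q4 · q3 · q2 · q1 = -0.8813 + 0.0038i + 0.2772j - 0.3825k
-0.8813 + 0.0038i + 0.2772j - 0.3825k


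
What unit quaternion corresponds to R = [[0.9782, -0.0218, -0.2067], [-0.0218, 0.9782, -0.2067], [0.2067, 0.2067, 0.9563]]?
0.989 + 0.1045i - 0.1045j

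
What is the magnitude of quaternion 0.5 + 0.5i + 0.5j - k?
1.323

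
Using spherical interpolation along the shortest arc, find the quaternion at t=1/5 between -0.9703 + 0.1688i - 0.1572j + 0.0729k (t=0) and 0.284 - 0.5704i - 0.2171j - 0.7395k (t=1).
-0.9198 + 0.2911i - 0.0828j + 0.2498k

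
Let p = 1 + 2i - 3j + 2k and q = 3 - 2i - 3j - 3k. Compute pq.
4 + 19i - 10j - 9k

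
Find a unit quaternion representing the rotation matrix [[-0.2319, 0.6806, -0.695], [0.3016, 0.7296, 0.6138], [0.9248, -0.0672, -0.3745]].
0.5299 - 0.3213i - 0.7642j - 0.1788k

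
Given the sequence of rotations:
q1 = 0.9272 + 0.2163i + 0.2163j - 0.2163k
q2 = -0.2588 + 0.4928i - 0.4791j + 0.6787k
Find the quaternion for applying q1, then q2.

q2 · q1 = -0.0961 + 0.3578i - 0.2468j + 0.8955k
-0.0961 + 0.3578i - 0.2468j + 0.8955k


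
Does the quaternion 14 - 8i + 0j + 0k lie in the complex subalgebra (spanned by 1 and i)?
Yes. The quaternion 14 - 8i has j- and k-coefficients y = z = 0, so it lies in the complex subalgebra spanned by 1 and i.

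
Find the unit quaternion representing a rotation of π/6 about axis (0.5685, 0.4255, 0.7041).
0.9659 + 0.1471i + 0.1101j + 0.1822k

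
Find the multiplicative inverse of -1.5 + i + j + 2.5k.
-0.1429 - 0.0952i - 0.0952j - 0.2381k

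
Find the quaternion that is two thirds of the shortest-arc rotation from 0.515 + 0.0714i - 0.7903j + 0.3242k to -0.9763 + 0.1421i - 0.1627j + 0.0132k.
0.9674 - 0.0796i - 0.2052j + 0.1254k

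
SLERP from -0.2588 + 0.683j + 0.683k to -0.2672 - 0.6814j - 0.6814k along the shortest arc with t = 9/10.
0.2156 + 0.6905j + 0.6905k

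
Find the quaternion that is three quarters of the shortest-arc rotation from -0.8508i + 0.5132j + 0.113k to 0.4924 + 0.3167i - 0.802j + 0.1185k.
-0.3896 - 0.4887i + 0.7782j - 0.0621k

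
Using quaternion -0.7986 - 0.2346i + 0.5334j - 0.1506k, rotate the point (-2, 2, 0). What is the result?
(-1.753, 1.709, -1.417)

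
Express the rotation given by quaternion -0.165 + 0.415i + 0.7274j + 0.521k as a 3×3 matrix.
[[-0.6011, 0.7757, 0.1924], [0.4318, 0.1127, 0.8949], [0.6725, 0.621, -0.4027]]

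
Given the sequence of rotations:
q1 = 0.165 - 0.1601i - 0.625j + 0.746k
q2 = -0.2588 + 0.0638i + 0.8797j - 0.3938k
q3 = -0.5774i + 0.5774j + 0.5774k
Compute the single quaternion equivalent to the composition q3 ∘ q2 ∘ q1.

q2 · q1 = 0.8111 + 0.4621i + 0.3224j - 0.1571k
q3 · q2 · q1 = 0.1714 - 0.7452i + 0.6444j + 0.0154k
0.1714 - 0.7452i + 0.6444j + 0.0154k


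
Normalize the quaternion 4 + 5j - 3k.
0.5657 + 0.7071j - 0.4243k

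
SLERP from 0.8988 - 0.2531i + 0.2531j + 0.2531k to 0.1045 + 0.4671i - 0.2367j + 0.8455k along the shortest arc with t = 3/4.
0.4124 + 0.3256i - 0.1206j + 0.8422k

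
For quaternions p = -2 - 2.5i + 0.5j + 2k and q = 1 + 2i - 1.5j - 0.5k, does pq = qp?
No: pq = 4.75 - 3.75i + 6.25j + 5.75k ≠ 4.75 - 9.25i + 0.75j + 0.25k = qp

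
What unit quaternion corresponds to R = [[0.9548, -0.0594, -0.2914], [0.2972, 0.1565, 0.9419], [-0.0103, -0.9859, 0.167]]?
0.7547 - 0.6386i - 0.0931j + 0.1181k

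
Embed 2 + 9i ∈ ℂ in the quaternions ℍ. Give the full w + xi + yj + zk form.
2 + 9i + 0j + 0k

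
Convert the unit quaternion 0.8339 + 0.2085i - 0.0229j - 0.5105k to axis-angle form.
axis = (0.3778, -0.0415, -0.925), θ = 67°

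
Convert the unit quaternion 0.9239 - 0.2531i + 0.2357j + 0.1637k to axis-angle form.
axis = (-0.6615, 0.616, 0.4278), θ = π/4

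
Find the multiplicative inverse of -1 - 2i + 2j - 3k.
-0.0556 + 0.1111i - 0.1111j + 0.1667k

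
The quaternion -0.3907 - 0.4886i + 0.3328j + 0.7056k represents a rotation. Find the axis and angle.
axis = (-0.5308, 0.3615, 0.7665), θ = 226°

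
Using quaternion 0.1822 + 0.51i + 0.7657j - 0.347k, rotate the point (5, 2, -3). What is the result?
(-0.027, 5.903, -1.778)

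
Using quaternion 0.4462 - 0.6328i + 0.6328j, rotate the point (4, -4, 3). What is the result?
(5.694, -2.306, -1.805)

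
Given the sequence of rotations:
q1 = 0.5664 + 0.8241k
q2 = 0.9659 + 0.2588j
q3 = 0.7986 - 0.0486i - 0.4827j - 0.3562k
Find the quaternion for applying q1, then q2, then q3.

q2 · q1 = 0.5471 + 0.2133i + 0.1466j + 0.796k
q3 · q2 · q1 = 0.8016 - 0.1883i - 0.1843j + 0.5366k
0.8016 - 0.1883i - 0.1843j + 0.5366k


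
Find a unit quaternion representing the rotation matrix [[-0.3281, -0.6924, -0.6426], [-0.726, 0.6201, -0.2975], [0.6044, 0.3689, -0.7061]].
-0.3827 - 0.4353i + 0.8146j + 0.0219k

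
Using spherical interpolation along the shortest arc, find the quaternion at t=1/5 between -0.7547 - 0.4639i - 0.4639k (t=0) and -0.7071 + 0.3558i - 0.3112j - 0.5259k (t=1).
-0.7983 - 0.3094i - 0.0714j - 0.5117k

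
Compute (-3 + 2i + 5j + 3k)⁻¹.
-0.0638 - 0.0426i - 0.1064j - 0.0638k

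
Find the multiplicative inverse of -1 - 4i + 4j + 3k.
-0.0238 + 0.0952i - 0.0952j - 0.0714k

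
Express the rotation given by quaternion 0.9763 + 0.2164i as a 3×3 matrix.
[[1, 0, 0], [0, 0.9063, -0.4225], [0, 0.4225, 0.9063]]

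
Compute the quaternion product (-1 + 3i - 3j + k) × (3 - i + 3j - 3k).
12 + 16i - 4j + 12k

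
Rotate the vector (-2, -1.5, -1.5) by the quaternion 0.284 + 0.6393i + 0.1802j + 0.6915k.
(-1.194, 0.085, -2.659)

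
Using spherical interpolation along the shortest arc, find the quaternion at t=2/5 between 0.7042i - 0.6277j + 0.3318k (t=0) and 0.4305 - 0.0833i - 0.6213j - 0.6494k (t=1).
0.2382 + 0.4971i - 0.8279j - 0.1034k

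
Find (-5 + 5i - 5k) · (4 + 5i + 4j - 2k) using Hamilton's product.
-55 + 15i - 35j + 10k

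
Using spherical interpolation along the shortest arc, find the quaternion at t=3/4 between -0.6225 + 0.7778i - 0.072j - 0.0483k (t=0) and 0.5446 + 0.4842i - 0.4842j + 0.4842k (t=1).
0.2643 + 0.7299i - 0.4675j + 0.4228k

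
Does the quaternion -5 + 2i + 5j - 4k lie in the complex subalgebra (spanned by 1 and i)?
No. The quaternion -5 + 2i + 5j - 4k has j-coefficient y = 5 and k-coefficient z = -4, not both zero, so it does not lie in the complex subalgebra spanned by 1 and i.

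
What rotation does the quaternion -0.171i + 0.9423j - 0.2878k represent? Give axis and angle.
axis = (-0.171, 0.9423, -0.2878), θ = π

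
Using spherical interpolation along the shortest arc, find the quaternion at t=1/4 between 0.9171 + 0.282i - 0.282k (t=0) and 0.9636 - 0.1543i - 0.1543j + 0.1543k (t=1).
0.9673 + 0.177i - 0.0412j - 0.177k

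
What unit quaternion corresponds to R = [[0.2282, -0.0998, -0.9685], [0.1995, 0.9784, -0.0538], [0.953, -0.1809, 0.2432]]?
0.7826 - 0.0406i - 0.6138j + 0.0956k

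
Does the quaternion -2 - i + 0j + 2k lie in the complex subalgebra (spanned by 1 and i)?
No. The quaternion -2 - i + 2k has j-coefficient y = 0 and k-coefficient z = 2, not both zero, so it does not lie in the complex subalgebra spanned by 1 and i.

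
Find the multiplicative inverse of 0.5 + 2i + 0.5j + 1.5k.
0.0741 - 0.2963i - 0.0741j - 0.2222k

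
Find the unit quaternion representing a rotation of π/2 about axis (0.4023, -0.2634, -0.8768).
0.7071 + 0.2845i - 0.1863j - 0.62k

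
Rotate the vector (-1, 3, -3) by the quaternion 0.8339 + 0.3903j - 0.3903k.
(-0.391, 3.651, -2.349)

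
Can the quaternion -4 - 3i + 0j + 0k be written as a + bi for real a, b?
Yes. The quaternion -4 - 3i has j- and k-coefficients y = z = 0, so it lies in the complex subalgebra spanned by 1 and i.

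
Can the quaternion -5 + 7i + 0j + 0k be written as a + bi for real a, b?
Yes. The quaternion -5 + 7i has j- and k-coefficients y = z = 0, so it lies in the complex subalgebra spanned by 1 and i.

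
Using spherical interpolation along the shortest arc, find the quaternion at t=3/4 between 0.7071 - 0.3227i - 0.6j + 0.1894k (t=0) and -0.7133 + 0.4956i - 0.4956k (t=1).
0.7471 - 0.4734i - 0.1625j + 0.4373k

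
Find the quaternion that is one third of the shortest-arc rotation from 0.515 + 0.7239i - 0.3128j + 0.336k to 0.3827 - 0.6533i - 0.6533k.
0.2313 + 0.7964i - 0.2324j + 0.5082k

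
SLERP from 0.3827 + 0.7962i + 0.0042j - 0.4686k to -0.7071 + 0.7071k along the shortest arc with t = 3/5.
0.6398 + 0.3605i + 0.0019j - 0.6787k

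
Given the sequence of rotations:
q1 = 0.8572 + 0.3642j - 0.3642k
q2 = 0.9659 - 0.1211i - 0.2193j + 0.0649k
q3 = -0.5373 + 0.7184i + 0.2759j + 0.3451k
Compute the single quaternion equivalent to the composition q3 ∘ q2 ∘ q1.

q2 · q1 = 0.9315 - 0.0476i + 0.1197j - 0.3403k
q3 · q2 · q1 = -0.3819 + 0.5596i + 0.4207j + 0.6034k
-0.3819 + 0.5596i + 0.4207j + 0.6034k


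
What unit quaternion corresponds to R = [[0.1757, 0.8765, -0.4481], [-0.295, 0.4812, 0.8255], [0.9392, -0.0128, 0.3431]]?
0.7071 - 0.2964i - 0.4905j - 0.4142k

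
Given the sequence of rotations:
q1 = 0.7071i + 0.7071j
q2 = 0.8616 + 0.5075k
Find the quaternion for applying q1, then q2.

q2 · q1 = 0.2504i + 0.9681j
0.2504i + 0.9681j


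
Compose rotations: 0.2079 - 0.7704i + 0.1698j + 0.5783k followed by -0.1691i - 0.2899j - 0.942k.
0.4637 - 0.0429i + 0.7632j - 0.4479k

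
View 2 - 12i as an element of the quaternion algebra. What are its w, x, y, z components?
2 - 12i + 0j + 0k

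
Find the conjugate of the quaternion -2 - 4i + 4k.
-2 + 4i - 4k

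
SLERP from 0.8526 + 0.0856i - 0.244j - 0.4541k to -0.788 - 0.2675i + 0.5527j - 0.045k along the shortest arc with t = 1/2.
0.8625 + 0.1856i - 0.4188j - 0.2151k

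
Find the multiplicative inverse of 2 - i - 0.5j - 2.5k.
0.1739 + 0.087i + 0.0435j + 0.2174k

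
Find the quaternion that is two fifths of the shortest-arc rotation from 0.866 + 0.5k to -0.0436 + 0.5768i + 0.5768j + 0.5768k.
0.6131 + 0.2997i + 0.2997j + 0.6667k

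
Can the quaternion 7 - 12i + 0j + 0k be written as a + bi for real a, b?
Yes. The quaternion 7 - 12i has j- and k-coefficients y = z = 0, so it lies in the complex subalgebra spanned by 1 and i.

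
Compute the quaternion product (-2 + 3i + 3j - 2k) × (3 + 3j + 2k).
-11 + 21i - 3j - k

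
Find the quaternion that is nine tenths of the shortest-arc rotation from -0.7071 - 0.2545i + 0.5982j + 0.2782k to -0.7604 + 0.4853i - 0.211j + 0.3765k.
-0.807 + 0.4256i - 0.1233j + 0.3904k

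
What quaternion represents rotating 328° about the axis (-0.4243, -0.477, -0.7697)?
-0.9613 - 0.117i - 0.1315j - 0.2122k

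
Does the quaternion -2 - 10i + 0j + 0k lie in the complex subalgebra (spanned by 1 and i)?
Yes. The quaternion -2 - 10i has j- and k-coefficients y = z = 0, so it lies in the complex subalgebra spanned by 1 and i.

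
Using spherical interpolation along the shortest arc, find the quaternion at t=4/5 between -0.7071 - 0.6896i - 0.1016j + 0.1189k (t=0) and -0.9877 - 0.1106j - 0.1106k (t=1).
-0.9793 - 0.1532i - 0.1146j - 0.0657k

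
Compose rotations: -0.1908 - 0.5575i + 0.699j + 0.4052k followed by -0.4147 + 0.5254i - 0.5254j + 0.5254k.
0.5264 - 0.4492i - 0.6954j - 0.1939k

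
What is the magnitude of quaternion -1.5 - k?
1.803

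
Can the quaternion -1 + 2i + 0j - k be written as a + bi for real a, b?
No. The quaternion -1 + 2i - k has j-coefficient y = 0 and k-coefficient z = -1, not both zero, so it does not lie in the complex subalgebra spanned by 1 and i.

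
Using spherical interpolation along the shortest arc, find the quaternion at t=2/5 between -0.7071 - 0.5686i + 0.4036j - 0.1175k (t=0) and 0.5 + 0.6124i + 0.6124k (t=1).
-0.6605 - 0.6211i + 0.2549j - 0.3362k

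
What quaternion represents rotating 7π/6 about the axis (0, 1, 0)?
-0.2588 + 0.9659j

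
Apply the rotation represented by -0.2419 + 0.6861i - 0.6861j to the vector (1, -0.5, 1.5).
(1.027, -0.473, -1.49)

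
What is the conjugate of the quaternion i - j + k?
-i + j - k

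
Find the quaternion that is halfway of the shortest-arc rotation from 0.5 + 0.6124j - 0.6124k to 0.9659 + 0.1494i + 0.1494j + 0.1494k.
0.8512 + 0.0868i + 0.4423j - 0.2688k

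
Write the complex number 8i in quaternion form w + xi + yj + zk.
0 + 8i + 0j + 0k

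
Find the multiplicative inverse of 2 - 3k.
0.1538 + 0.2308k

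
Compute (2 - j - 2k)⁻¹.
0.2222 + 0.1111j + 0.2222k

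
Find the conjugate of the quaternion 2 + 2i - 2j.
2 - 2i + 2j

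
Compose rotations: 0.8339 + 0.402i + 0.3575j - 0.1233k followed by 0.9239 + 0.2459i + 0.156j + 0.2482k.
0.6464 + 0.4685i + 0.5905j + 0.1183k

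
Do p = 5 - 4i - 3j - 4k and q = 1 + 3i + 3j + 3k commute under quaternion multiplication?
No: pq = 38 + 14i + 12j + 8k ≠ 38 + 8i + 12j + 14k = qp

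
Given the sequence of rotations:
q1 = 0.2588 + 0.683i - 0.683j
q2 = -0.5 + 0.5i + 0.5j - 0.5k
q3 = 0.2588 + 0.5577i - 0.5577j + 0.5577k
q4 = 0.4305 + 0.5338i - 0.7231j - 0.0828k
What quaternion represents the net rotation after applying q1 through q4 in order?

q2 · q1 = -0.1294 - 0.5536i + 0.1294j - 0.8124k
q3 · q2 · q1 = 0.8005 + 0.1655i + 0.25j - 0.519k
q4 · q3 · q2 · q1 = 0.3941 + 0.8945i - 0.2079j - 0.0366k
0.3941 + 0.8945i - 0.2079j - 0.0366k


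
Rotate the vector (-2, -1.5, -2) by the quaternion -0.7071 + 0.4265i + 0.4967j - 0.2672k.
(1.064, -3.019, 0.068)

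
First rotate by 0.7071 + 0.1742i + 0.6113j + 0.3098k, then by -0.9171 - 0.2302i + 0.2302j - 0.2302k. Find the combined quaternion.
-0.6778 - 0.1105i - 0.3666j - 0.6277k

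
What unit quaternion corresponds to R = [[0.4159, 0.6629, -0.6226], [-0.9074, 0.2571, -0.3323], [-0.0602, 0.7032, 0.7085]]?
0.7716 + 0.3355i - 0.1822j - 0.5088k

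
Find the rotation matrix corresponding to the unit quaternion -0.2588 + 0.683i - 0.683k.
[[0.067, -0.3535, -0.933], [0.3535, -0.866, 0.3535], [-0.933, -0.3535, 0.067]]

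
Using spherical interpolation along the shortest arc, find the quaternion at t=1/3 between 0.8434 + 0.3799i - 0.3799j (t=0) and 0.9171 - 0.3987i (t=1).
0.9538 + 0.1234i - 0.2738j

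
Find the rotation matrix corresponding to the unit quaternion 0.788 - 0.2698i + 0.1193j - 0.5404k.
[[0.3875, 0.7873, 0.4796], [-0.916, 0.2704, 0.2963], [0.1036, -0.5541, 0.826]]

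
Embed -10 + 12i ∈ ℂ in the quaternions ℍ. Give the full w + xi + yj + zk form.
-10 + 12i + 0j + 0k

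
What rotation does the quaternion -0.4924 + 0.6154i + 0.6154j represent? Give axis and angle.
axis = (√2/2, √2/2, 0), θ = 239°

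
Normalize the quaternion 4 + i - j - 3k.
0.7698 + 0.1925i - 0.1925j - 0.5774k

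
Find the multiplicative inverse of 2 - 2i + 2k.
0.1667 + 0.1667i - 0.1667k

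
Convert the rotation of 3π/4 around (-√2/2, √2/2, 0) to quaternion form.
0.3827 - 0.6533i + 0.6533j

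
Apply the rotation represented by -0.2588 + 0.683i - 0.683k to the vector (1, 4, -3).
(1.452, -4.171, -2.548)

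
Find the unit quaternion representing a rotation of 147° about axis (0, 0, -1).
0.284 - 0.9588k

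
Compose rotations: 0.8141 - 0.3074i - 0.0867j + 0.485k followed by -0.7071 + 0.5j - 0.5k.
-0.2898 + 0.4165i + 0.6221j - 0.5963k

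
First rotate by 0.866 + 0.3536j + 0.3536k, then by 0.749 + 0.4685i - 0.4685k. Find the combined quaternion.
0.8143 + 0.5714i + 0.0992j + 0.0248k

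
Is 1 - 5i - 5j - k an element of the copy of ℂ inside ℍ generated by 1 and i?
No. The quaternion 1 - 5i - 5j - k has j-coefficient y = -5 and k-coefficient z = -1, not both zero, so it does not lie in the complex subalgebra spanned by 1 and i.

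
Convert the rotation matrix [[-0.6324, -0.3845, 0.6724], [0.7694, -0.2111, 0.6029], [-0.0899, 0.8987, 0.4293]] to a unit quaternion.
0.3827 + 0.1932i + 0.498j + 0.7538k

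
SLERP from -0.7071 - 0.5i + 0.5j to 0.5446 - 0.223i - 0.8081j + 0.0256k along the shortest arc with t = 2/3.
-0.6491 - 0.0262i + 0.76j - 0.0182k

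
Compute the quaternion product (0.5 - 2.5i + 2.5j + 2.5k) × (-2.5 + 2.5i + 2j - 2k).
5 - 2.5i - 4j - 18.5k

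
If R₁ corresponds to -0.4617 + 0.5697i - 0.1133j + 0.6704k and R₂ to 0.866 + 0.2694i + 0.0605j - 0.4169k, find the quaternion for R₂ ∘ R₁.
-0.267 + 0.3623i - 0.5442j + 0.7081k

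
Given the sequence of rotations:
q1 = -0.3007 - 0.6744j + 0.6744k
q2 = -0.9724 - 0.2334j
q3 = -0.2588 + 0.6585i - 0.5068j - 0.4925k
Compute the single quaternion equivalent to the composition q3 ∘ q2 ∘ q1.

q2 · q1 = 0.135 - 0.1574i + 0.726j - 0.6558k
q3 · q2 · q1 = 0.1137 + 0.8195i + 0.2531j + 0.5015k
0.1137 + 0.8195i + 0.2531j + 0.5015k


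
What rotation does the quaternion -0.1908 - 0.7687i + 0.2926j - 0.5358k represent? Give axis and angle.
axis = (-0.7831, 0.2981, -0.5458), θ = 202°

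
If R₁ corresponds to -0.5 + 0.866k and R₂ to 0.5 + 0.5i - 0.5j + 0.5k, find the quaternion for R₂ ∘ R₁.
-0.683 - 0.683i - 0.183j + 0.183k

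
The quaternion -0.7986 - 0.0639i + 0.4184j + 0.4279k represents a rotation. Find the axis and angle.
axis = (-0.1062, 0.6952, 0.711), θ = 286°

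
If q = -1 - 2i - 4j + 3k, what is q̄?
-1 + 2i + 4j - 3k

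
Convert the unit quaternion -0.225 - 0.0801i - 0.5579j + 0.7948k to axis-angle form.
axis = (-0.0822, -0.5726, 0.8157), θ = 206°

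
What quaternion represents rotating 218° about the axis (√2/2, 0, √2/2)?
-0.3256 + 0.6686i + 0.6686k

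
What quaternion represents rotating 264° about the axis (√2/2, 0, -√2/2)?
-0.6691 + 0.5255i - 0.5255k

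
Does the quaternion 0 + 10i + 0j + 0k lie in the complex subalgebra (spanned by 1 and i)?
Yes. The quaternion 10i has j- and k-coefficients y = z = 0, so it lies in the complex subalgebra spanned by 1 and i.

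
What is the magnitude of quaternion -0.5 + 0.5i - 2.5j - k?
2.784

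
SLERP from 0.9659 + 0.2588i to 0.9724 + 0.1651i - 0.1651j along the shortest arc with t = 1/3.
0.972 + 0.2284i - 0.0553j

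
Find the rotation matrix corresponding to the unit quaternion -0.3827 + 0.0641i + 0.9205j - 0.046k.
[[-0.6989, 0.0828, -0.7104], [0.1532, 0.9876, -0.0356], [0.6987, -0.1337, -0.7029]]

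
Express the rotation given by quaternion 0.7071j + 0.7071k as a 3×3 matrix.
[[-1, 0, 0], [0, 0, 1], [0, 1, 0]]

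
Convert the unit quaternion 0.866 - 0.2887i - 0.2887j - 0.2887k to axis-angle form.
axis = (-√3/3, -√3/3, -√3/3), θ = π/3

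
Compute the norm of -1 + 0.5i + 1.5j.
1.871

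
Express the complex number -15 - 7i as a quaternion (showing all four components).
-15 - 7i + 0j + 0k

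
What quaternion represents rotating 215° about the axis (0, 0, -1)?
-0.3007 - 0.9537k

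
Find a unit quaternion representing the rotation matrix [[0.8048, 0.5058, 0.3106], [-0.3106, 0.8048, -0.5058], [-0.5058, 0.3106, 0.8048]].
0.9239 + 0.2209i + 0.2209j - 0.2209k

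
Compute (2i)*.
-2i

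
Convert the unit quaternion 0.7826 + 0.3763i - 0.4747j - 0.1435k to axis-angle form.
axis = (0.6045, -0.7625, -0.2305), θ = 77°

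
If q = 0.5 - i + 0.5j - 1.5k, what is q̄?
0.5 + i - 0.5j + 1.5k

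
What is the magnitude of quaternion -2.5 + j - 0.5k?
2.739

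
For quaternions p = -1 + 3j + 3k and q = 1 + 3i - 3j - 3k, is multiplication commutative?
No: pq = 17 - 3i + 15j - 3k ≠ 17 - 3i - 3j + 15k = qp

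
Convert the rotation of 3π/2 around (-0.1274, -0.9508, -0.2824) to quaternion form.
-0.7071 - 0.0901i - 0.6723j - 0.1997k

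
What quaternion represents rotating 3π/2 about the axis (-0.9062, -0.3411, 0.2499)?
-0.7071 - 0.6408i - 0.2412j + 0.1767k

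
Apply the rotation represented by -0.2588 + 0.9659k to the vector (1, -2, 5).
(-1.866, 1.232, 5)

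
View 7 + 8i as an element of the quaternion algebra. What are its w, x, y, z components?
7 + 8i + 0j + 0k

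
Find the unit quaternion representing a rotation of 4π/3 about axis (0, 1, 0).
-0.5 + 0.866j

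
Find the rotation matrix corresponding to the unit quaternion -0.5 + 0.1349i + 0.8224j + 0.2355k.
[[-0.4636, 0.4574, -0.7589], [-0.0136, 0.8527, 0.5223], [0.8859, 0.2525, -0.3891]]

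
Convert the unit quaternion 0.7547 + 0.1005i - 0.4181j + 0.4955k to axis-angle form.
axis = (0.1532, -0.6373, 0.7553), θ = 82°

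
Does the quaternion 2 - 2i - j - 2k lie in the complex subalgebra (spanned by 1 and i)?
No. The quaternion 2 - 2i - j - 2k has j-coefficient y = -1 and k-coefficient z = -2, not both zero, so it does not lie in the complex subalgebra spanned by 1 and i.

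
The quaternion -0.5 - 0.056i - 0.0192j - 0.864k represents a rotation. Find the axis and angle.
axis = (-0.0647, -0.0222, -0.9977), θ = 4π/3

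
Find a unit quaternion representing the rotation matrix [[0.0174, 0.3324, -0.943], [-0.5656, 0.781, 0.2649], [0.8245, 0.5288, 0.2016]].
0.7071 + 0.0933i - 0.6249j - 0.3175k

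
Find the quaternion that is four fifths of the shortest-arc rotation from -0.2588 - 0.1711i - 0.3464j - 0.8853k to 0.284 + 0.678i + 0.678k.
-0.2889 - 0.5939i - 0.0744j - 0.7472k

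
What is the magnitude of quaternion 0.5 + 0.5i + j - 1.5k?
1.936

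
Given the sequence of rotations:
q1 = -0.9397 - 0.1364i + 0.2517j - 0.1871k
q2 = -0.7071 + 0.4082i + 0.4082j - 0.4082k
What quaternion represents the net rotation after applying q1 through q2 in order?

q2 · q1 = 0.541 - 0.2608i - 0.4295j + 0.6743k
0.541 - 0.2608i - 0.4295j + 0.6743k


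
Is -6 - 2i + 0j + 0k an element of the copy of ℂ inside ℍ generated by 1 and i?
Yes. The quaternion -6 - 2i has j- and k-coefficients y = z = 0, so it lies in the complex subalgebra spanned by 1 and i.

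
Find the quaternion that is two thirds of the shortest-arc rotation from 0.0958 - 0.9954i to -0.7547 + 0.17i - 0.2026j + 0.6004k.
0.6439 - 0.5746i + 0.1615j - 0.4787k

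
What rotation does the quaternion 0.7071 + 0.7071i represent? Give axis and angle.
axis = (1, 0, 0), θ = π/2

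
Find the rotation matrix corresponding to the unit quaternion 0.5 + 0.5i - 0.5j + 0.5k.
[[0, -1, 0], [0, 0, -1], [1, 0, 0]]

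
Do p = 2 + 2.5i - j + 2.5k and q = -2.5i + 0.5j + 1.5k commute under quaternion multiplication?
No: pq = 3 - 7.75i - 9j + 1.75k ≠ 3 - 2.25i + 11j + 4.25k = qp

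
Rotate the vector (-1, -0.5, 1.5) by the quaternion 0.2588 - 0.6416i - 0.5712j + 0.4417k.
(-1.503, -1.114, -0.024)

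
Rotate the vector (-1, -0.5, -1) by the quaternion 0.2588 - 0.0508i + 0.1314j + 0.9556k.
(1.144, -0.343, -0.908)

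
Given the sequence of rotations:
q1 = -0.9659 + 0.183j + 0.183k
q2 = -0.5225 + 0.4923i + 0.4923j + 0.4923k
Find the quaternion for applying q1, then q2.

q2 · q1 = 0.3245 - 0.4755i - 0.6612j - 0.481k
0.3245 - 0.4755i - 0.6612j - 0.481k


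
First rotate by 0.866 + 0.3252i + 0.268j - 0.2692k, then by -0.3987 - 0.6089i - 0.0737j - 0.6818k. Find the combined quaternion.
-0.311 - 0.4544i - 0.5563j - 0.6223k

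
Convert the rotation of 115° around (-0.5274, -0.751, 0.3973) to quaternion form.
0.5373 - 0.4448i - 0.6334j + 0.3351k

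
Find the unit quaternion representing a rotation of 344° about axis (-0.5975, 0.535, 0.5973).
-0.9903 - 0.0832i + 0.0745j + 0.0831k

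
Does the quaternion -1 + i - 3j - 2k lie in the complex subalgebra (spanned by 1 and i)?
No. The quaternion -1 + i - 3j - 2k has j-coefficient y = -3 and k-coefficient z = -2, not both zero, so it does not lie in the complex subalgebra spanned by 1 and i.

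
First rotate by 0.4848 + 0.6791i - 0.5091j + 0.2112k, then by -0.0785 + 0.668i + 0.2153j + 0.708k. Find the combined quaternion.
-0.5316 + 0.6765i + 0.4841j - 0.1596k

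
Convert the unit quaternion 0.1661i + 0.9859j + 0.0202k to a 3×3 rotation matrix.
[[-0.9448, 0.3275, 0.0067], [0.3275, 0.944, 0.0398], [0.0067, 0.0398, -0.9992]]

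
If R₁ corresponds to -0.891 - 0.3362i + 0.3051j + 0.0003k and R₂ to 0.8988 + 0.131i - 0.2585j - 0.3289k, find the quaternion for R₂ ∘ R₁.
-0.6778 - 0.3186i + 0.6151j + 0.2464k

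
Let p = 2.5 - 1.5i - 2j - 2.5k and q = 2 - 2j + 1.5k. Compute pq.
4.75 - 11i - 6.75j + 1.75k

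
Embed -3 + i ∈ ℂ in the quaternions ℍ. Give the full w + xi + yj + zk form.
-3 + i + 0j + 0k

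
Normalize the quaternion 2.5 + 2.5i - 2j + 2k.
0.5522 + 0.5522i - 0.4417j + 0.4417k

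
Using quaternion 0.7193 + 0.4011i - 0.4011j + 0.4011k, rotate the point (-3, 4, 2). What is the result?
(-5.175, -1.137, -0.962)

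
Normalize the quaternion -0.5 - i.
-0.4472 - 0.8944i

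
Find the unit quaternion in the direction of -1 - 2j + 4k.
-0.2182 - 0.4364j + 0.8729k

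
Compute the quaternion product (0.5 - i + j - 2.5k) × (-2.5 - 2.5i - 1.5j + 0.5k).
-1 - 2i + 3.5j + 10.5k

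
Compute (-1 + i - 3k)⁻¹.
-0.0909 - 0.0909i + 0.2727k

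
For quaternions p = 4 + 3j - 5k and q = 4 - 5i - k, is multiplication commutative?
No: pq = 11 - 23i + 37j - 9k ≠ 11 - 17i - 13j - 39k = qp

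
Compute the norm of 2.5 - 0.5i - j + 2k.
3.391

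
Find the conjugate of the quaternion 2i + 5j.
-2i - 5j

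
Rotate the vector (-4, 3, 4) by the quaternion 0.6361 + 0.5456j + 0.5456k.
(1.457, 0.819, 6.181)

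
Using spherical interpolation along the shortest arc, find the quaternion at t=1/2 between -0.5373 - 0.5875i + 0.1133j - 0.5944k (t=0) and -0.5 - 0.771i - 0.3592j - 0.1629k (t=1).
-0.5501 - 0.7205i - 0.1304j - 0.4016k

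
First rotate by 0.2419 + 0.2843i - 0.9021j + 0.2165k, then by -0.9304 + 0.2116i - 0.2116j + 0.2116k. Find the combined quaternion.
-0.5219 - 0.0683i + 0.8025j - 0.281k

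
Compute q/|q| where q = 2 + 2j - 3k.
0.4851 + 0.4851j - 0.7276k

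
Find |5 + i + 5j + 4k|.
√67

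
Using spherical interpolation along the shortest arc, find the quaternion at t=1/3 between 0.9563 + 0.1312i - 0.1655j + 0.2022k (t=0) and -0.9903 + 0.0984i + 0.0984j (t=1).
0.9785 + 0.055i - 0.1447j + 0.1361k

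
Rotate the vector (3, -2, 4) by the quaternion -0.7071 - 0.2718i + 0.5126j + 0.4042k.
(-3.921, -3.482, 1.225)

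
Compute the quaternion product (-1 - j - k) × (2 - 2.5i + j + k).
2.5i - 0.5j - 5.5k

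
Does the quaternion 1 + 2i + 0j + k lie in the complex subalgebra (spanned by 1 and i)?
No. The quaternion 1 + 2i + k has j-coefficient y = 0 and k-coefficient z = 1, not both zero, so it does not lie in the complex subalgebra spanned by 1 and i.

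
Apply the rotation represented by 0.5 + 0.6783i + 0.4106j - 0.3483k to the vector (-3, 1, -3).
(-0.17, 2.104, 3.814)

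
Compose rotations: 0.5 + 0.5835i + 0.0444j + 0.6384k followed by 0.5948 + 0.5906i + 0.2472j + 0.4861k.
-0.3685 + 0.7786i + 0.0566j + 0.5048k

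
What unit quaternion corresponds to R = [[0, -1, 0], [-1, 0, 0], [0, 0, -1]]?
-0.7071i + 0.7071j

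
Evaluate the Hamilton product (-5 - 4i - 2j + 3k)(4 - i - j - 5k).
-11 + 2i - 26j + 39k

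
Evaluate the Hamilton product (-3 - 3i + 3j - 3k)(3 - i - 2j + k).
-3 - 9i + 21j - 3k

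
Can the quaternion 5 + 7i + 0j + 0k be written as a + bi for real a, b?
Yes. The quaternion 5 + 7i has j- and k-coefficients y = z = 0, so it lies in the complex subalgebra spanned by 1 and i.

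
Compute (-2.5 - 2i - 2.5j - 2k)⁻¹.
-0.122 + 0.0976i + 0.122j + 0.0976k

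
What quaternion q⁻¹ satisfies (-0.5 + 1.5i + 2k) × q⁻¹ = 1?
-0.0769 - 0.2308i - 0.3077k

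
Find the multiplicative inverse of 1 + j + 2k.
0.1667 - 0.1667j - 0.3333k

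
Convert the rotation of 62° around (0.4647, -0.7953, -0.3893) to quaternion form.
0.8572 + 0.2393i - 0.4096j - 0.2005k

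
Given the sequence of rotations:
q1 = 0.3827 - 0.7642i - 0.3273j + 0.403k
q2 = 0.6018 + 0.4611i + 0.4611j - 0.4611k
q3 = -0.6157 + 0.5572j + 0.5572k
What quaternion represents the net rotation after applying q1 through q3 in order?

q2 · q1 = 0.9194 - 0.2485i + 0.146j + 0.2675k
q3 · q2 · q1 = -0.7965 + 0.2207i + 0.2839j + 0.4861k
-0.7965 + 0.2207i + 0.2839j + 0.4861k


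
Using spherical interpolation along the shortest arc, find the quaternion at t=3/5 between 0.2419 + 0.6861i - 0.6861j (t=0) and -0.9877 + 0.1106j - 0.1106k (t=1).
0.8318 + 0.3467i - 0.4261j + 0.0795k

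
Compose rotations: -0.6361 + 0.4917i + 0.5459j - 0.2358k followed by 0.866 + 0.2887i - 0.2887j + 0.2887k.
-0.4671 + 0.1526i + 0.8664j - 0.0883k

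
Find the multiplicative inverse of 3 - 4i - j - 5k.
0.0588 + 0.0784i + 0.0196j + 0.098k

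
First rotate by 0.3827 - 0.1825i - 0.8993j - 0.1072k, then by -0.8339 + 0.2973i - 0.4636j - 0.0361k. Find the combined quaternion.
-0.6857 + 0.2832i + 0.611j - 0.2764k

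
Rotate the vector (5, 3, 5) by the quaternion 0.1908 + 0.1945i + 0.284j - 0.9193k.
(-4.12, -6.481, 0.141)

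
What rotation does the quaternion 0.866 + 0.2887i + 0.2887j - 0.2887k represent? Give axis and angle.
axis = (√3/3, √3/3, -√3/3), θ = π/3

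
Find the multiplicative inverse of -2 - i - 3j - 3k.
-0.087 + 0.0435i + 0.1304j + 0.1304k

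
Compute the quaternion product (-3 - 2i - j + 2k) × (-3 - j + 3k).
2 + 5i + 12j - 13k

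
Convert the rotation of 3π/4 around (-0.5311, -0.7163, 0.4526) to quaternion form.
0.3827 - 0.4907i - 0.6618j + 0.4181k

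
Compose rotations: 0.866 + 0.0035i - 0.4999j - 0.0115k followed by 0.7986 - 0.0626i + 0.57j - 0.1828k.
0.9746 - 0.1494i + 0.093j - 0.1382k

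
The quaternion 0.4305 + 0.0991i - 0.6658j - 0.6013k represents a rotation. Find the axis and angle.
axis = (0.1098, -0.7377, -0.6662), θ = 129°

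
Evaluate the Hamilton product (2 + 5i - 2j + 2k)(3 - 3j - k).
2 + 23i - 7j - 11k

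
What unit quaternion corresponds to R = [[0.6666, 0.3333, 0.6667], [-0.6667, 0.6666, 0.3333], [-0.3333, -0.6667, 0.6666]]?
0.866 - 0.2887i + 0.2887j - 0.2887k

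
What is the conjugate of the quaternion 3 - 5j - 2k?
3 + 5j + 2k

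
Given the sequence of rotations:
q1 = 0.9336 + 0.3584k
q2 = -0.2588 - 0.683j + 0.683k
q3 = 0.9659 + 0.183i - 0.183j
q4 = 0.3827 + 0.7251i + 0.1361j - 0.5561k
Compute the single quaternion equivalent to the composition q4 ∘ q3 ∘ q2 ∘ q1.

q2 · q1 = -0.4864 - 0.2448i - 0.6376j + 0.5449k
q3 · q2 · q1 = -0.5417 - 0.4252i - 0.6266j + 0.3648k
q4 · q3 · q2 · q1 = 0.3891 - 0.8543i - 0.3416j + 0.0444k
0.3891 - 0.8543i - 0.3416j + 0.0444k


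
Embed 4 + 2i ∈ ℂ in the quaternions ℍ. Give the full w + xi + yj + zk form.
4 + 2i + 0j + 0k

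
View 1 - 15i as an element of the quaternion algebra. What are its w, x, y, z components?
1 - 15i + 0j + 0k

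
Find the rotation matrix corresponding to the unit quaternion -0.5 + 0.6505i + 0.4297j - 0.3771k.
[[0.3463, 0.1819, -0.9203], [0.9361, -0.1307, 0.3264], [-0.0609, -0.9746, -0.2156]]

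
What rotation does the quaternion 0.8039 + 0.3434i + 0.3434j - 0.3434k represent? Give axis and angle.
axis = (√3/3, √3/3, -√3/3), θ = 73°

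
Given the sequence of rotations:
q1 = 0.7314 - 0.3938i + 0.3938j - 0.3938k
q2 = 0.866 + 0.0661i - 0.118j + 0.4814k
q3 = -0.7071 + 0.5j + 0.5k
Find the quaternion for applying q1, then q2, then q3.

q2 · q1 = 0.8955 - 0.4358i + 0.0912j - 0.0094k
q3 · q2 · q1 = -0.6741 + 0.2579i + 0.1654j + 0.6723k
-0.6741 + 0.2579i + 0.1654j + 0.6723k


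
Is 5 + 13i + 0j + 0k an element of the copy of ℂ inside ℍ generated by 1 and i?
Yes. The quaternion 5 + 13i has j- and k-coefficients y = z = 0, so it lies in the complex subalgebra spanned by 1 and i.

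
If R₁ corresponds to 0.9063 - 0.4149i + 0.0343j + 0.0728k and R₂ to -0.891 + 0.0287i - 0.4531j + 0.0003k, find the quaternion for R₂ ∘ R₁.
-0.7801 + 0.3627i - 0.4434j - 0.2516k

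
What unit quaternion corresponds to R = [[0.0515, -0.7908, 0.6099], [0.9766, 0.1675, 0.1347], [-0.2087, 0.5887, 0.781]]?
0.7071 + 0.1605i + 0.2894j + 0.6249k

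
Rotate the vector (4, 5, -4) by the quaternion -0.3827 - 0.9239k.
(-6.364, -0.707, -4)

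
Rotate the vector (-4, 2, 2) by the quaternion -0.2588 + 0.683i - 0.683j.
(-1.427, 4.573, -1.025)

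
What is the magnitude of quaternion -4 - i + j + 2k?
√22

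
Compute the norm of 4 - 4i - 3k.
√41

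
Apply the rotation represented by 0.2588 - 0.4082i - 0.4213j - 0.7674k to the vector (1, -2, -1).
(-2.424, 0.111, -0.338)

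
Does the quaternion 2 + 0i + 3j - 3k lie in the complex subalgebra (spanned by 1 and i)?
No. The quaternion 2 + 3j - 3k has j-coefficient y = 3 and k-coefficient z = -3, not both zero, so it does not lie in the complex subalgebra spanned by 1 and i.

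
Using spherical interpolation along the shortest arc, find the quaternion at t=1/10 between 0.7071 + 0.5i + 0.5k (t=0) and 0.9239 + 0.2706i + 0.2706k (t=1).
0.7343 + 0.48i + 0.48k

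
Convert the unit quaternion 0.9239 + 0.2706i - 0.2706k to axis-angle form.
axis = (√2/2, 0, -√2/2), θ = π/4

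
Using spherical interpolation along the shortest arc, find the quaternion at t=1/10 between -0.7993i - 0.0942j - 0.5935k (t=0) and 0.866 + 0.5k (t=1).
-0.1148 - 0.7614i - 0.0897j - 0.6317k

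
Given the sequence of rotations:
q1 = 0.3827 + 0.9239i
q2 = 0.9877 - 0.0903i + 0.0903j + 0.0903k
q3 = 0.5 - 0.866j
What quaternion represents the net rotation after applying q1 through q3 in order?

q2 · q1 = 0.4614 + 0.878i + 0.118j - 0.0489k
q3 · q2 · q1 = 0.3329 + 0.4813i - 0.3406j + 0.7359k
0.3329 + 0.4813i - 0.3406j + 0.7359k


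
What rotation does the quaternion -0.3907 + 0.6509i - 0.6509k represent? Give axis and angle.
axis = (√2/2, 0, -√2/2), θ = 226°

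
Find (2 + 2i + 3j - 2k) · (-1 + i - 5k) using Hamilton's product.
-14 - 15i + 5j - 11k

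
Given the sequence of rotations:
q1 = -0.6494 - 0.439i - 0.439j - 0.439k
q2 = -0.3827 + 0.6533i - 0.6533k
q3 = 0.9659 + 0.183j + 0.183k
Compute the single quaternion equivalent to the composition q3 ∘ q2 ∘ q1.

q2 · q1 = 0.2485 - 0.543i + 0.7416j + 0.3055k
q3 · q2 · q1 = 0.0484 - 0.6043i + 0.6624j + 0.4399k
0.0484 - 0.6043i + 0.6624j + 0.4399k


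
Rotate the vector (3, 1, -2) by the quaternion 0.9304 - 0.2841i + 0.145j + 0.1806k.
(1.925, 0.372, -3.187)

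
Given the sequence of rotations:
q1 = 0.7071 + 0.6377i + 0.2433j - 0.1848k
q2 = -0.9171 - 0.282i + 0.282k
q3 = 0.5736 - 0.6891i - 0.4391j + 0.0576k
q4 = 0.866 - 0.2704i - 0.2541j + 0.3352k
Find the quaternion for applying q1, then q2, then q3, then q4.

q2 · q1 = -0.4165 - 0.8528i - 0.0954j + 0.3003k
q3 · q2 · q1 = -0.8858 - 0.3285i + 0.286j - 0.1605k
q4 · q3 · q2 · q1 = -0.7295 - 0.1i + 0.3192j - 0.5967k
-0.7295 - 0.1i + 0.3192j - 0.5967k


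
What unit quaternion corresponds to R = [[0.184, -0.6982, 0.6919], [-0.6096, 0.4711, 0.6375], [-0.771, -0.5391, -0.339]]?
0.5736 - 0.5128i + 0.6376j + 0.0386k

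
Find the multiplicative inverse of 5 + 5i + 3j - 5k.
0.0595 - 0.0595i - 0.0357j + 0.0595k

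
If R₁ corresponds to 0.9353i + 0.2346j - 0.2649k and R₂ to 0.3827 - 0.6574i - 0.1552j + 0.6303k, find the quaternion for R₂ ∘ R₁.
0.8182 + 0.2512i + 0.5052j - 0.1104k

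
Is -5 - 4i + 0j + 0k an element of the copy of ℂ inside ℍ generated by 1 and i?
Yes. The quaternion -5 - 4i has j- and k-coefficients y = z = 0, so it lies in the complex subalgebra spanned by 1 and i.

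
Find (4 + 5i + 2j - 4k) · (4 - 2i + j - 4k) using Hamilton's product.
8 + 8i + 40j - 23k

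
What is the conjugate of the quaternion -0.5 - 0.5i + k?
-0.5 + 0.5i - k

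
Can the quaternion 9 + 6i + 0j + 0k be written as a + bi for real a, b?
Yes. The quaternion 9 + 6i has j- and k-coefficients y = z = 0, so it lies in the complex subalgebra spanned by 1 and i.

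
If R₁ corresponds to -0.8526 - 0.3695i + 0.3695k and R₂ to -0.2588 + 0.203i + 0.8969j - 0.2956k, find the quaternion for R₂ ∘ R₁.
0.4049 + 0.254i - 0.7305j + 0.4878k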